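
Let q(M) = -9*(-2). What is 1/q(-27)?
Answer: 1/18 ≈ 0.055556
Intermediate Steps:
q(M) = 18
1/q(-27) = 1/18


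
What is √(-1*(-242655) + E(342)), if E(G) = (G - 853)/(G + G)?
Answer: √3153534671/114 ≈ 492.60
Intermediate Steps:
E(G) = (-853 + G)/(2*G) (E(G) = (-853 + G)/((2*G)) = (-853 + G)*(1/(2*G)) = (-853 + G)/(2*G))
√(-1*(-242655) + E(342)) = √(-1*(-242655) + (½)*(-853 + 342)/342) = √(242655 + (½)*(1/342)*(-511)) = √(242655 - 511/684) = √(165975509/684) = √3153534671/114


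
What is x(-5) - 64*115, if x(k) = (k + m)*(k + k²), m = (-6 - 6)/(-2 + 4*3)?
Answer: -7484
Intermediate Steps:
m = -6/5 (m = -12/(-2 + 12) = -12/10 = -12*⅒ = -6/5 ≈ -1.2000)
x(k) = (-6/5 + k)*(k + k²) (x(k) = (k - 6/5)*(k + k²) = (-6/5 + k)*(k + k²))
x(-5) - 64*115 = (⅕)*(-5)*(-6 - 1*(-5) + 5*(-5)²) - 64*115 = (⅕)*(-5)*(-6 + 5 + 5*25) - 7360 = (⅕)*(-5)*(-6 + 5 + 125) - 7360 = (⅕)*(-5)*124 - 7360 = -124 - 7360 = -7484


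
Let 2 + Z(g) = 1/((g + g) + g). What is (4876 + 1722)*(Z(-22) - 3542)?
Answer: -771652595/33 ≈ -2.3383e+7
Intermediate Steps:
Z(g) = -2 + 1/(3*g) (Z(g) = -2 + 1/((g + g) + g) = -2 + 1/(2*g + g) = -2 + 1/(3*g))
(4876 + 1722)*(Z(-22) - 3542) = (4876 + 1722)*((-2 + (1/3)/(-22)) - 3542) = 6598*((-2 + (1/3)*(-1/22)) - 3542) = 6598*((-2 - 1/66) - 3542) = 6598*(-133/66 - 3542) = 6598*(-233905/66) = -771652595/33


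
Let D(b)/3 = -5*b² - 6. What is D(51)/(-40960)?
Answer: 39033/40960 ≈ 0.95295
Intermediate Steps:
D(b) = -18 - 15*b² (D(b) = 3*(-5*b² - 6) = 3*(-6 - 5*b²) = -18 - 15*b²)
D(51)/(-40960) = (-18 - 15*51²)/(-40960) = (-18 - 15*2601)*(-1/40960) = (-18 - 39015)*(-1/40960) = -39033*(-1/40960) = 39033/40960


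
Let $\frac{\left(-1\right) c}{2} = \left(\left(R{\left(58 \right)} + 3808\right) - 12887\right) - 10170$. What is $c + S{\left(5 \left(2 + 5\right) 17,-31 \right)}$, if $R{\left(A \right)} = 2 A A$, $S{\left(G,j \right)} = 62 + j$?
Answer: $25073$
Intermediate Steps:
$R{\left(A \right)} = 2 A^{2}$
$c = 25042$ ($c = - 2 \left(\left(\left(2 \cdot 58^{2} + 3808\right) - 12887\right) - 10170\right) = - 2 \left(\left(\left(2 \cdot 3364 + 3808\right) - 12887\right) - 10170\right) = - 2 \left(\left(\left(6728 + 3808\right) - 12887\right) - 10170\right) = - 2 \left(\left(10536 - 12887\right) - 10170\right) = - 2 \left(-2351 - 10170\right) = \left(-2\right) \left(-12521\right) = 25042$)
$c + S{\left(5 \left(2 + 5\right) 17,-31 \right)} = 25042 + \left(62 - 31\right) = 25042 + 31 = 25073$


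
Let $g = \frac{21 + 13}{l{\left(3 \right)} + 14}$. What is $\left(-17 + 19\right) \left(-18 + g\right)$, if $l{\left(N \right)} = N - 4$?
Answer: $- \frac{400}{13} \approx -30.769$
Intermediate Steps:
$l{\left(N \right)} = -4 + N$
$g = \frac{34}{13}$ ($g = \frac{21 + 13}{\left(-4 + 3\right) + 14} = \frac{34}{-1 + 14} = \frac{34}{13} \approx 2.6154$)
$\left(-17 + 19\right) \left(-18 + g\right) = \left(-17 + 19\right) \left(-18 + \frac{34}{13}\right) = 2 \left(- \frac{200}{13}\right) = - \frac{400}{13}$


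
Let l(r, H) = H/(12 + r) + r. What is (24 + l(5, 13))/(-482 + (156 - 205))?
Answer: -506/9027 ≈ -0.056054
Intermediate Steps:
l(r, H) = r + H/(12 + r) (l(r, H) = H/(12 + r) + r = r + H/(12 + r))
(24 + l(5, 13))/(-482 + (156 - 205)) = (24 + (13 + 5² + 12*5)/(12 + 5))/(-482 + (156 - 205)) = (24 + (13 + 25 + 60)/17)/(-482 - 49) = (24 + (1/17)*98)/(-531) = (24 + 98/17)*(-1/531) = (506/17)*(-1/531) = -506/9027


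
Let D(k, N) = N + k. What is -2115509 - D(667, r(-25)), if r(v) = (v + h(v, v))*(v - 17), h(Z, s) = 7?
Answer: -2116932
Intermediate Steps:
r(v) = (-17 + v)*(7 + v) (r(v) = (v + 7)*(v - 17) = (7 + v)*(-17 + v) = (-17 + v)*(7 + v))
-2115509 - D(667, r(-25)) = -2115509 - ((-119 + (-25)**2 - 10*(-25)) + 667) = -2115509 - ((-119 + 625 + 250) + 667) = -2115509 - (756 + 667) = -2115509 - 1*1423 = -2115509 - 1423 = -2116932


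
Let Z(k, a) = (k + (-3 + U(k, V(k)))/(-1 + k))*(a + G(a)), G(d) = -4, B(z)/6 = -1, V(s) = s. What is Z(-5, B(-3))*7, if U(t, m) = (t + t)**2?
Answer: 4445/3 ≈ 1481.7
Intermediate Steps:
U(t, m) = 4*t**2 (U(t, m) = (2*t)**2 = 4*t**2)
B(z) = -6 (B(z) = 6*(-1) = -6)
Z(k, a) = (-4 + a)*(k + (-3 + 4*k**2)/(-1 + k)) (Z(k, a) = (k + (-3 + 4*k**2)/(-1 + k))*(a - 4) = (k + (-3 + 4*k**2)/(-1 + k))*(-4 + a) = (-4 + a)*(k + (-3 + 4*k**2)/(-1 + k)))
Z(-5, B(-3))*7 = ((12 - 20*(-5)**2 - 3*(-6) + 4*(-5) - 1*(-6)*(-5) + 5*(-6)*(-5)**2)/(-1 - 5))*7 = ((12 - 20*25 + 18 - 20 - 30 + 5*(-6)*25)/(-6))*7 = -(12 - 500 + 18 - 20 - 30 - 750)/6*7 = -1/6*(-1270)*7 = (635/3)*7 = 4445/3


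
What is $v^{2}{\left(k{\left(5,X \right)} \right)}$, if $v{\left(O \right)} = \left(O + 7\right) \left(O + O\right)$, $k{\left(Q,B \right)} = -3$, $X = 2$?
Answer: $576$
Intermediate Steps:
$v{\left(O \right)} = 2 O \left(7 + O\right)$ ($v{\left(O \right)} = \left(7 + O\right) 2 O = 2 O \left(7 + O\right)$)
$v^{2}{\left(k{\left(5,X \right)} \right)} = \left(2 \left(-3\right) \left(7 - 3\right)\right)^{2} = \left(2 \left(-3\right) 4\right)^{2} = \left(-24\right)^{2} = 576$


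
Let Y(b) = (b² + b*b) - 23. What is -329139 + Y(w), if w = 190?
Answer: -256962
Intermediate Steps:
Y(b) = -23 + 2*b² (Y(b) = (b² + b²) - 23 = 2*b² - 23 = -23 + 2*b²)
-329139 + Y(w) = -329139 + (-23 + 2*190²) = -329139 + (-23 + 2*36100) = -329139 + (-23 + 72200) = -329139 + 72177 = -256962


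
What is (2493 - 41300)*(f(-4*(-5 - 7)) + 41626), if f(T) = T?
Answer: -1617242918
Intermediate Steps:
(2493 - 41300)*(f(-4*(-5 - 7)) + 41626) = (2493 - 41300)*(-4*(-5 - 7) + 41626) = -38807*(-4*(-12) + 41626) = -38807*(48 + 41626) = -38807*41674 = -1617242918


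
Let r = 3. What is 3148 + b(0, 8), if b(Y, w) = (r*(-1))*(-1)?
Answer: 3151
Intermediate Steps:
b(Y, w) = 3 (b(Y, w) = (3*(-1))*(-1) = -3*(-1) = 3)
3148 + b(0, 8) = 3148 + 3 = 3151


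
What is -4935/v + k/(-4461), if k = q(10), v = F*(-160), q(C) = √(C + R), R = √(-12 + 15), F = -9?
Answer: -329/96 - √(10 + √3)/4461 ≈ -3.4279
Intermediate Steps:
R = √3 ≈ 1.7320
q(C) = √(C + √3)
v = 1440 (v = -9*(-160) = 1440)
k = √(10 + √3) ≈ 3.4252
-4935/v + k/(-4461) = -4935/1440 + √(10 + √3)/(-4461) = -4935*1/1440 + √(10 + √3)*(-1/4461) = -329/96 - √(10 + √3)/4461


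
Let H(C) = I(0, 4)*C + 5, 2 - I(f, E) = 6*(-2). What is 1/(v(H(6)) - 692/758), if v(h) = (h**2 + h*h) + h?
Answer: 379/6037503 ≈ 6.2774e-5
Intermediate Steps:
I(f, E) = 14 (I(f, E) = 2 - 6*(-2) = 2 - 1*(-12) = 2 + 12 = 14)
H(C) = 5 + 14*C (H(C) = 14*C + 5 = 5 + 14*C)
v(h) = h + 2*h**2 (v(h) = (h**2 + h**2) + h = 2*h**2 + h = h + 2*h**2)
1/(v(H(6)) - 692/758) = 1/((5 + 14*6)*(1 + 2*(5 + 14*6)) - 692/758) = 1/((5 + 84)*(1 + 2*(5 + 84)) - 692*1/758) = 1/(89*(1 + 2*89) - 346/379) = 1/(89*(1 + 178) - 346/379) = 1/(89*179 - 346/379) = 1/(15931 - 346/379) = 1/(6037503/379) = 379/6037503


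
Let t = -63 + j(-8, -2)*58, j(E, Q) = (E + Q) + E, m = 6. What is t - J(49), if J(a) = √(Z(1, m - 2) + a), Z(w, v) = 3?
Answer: -1107 - 2*√13 ≈ -1114.2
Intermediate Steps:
j(E, Q) = Q + 2*E
t = -1107 (t = -63 + (-2 + 2*(-8))*58 = -63 + (-2 - 16)*58 = -63 - 18*58 = -63 - 1044 = -1107)
J(a) = √(3 + a)
t - J(49) = -1107 - √(3 + 49) = -1107 - √52 = -1107 - 2*√13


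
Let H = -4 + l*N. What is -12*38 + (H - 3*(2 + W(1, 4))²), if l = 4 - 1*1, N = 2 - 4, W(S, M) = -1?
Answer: -469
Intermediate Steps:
N = -2
l = 3 (l = 4 - 1 = 3)
H = -10 (H = -4 + 3*(-2) = -4 - 6 = -10)
-12*38 + (H - 3*(2 + W(1, 4))²) = -12*38 + (-10 - 3*(2 - 1)²) = -456 + (-10 - 3*1²) = -456 + (-10 - 3*1) = -456 + (-10 - 3) = -456 - 13 = -469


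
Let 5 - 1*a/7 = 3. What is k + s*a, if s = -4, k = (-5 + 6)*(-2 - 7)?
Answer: -65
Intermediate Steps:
k = -9 (k = 1*(-9) = -9)
a = 14 (a = 35 - 7*3 = 35 - 21 = 14)
k + s*a = -9 - 4*14 = -9 - 56 = -65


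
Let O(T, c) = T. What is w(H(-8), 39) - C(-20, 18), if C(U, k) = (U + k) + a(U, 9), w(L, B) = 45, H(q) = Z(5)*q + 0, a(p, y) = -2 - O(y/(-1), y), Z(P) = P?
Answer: 40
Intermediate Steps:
a(p, y) = -2 + y (a(p, y) = -2 - y/(-1) = -2 - y*(-1) = -2 - (-1)*y = -2 + y)
H(q) = 5*q (H(q) = 5*q + 0 = 5*q)
C(U, k) = 7 + U + k (C(U, k) = (U + k) + (-2 + 9) = (U + k) + 7 = 7 + U + k)
w(H(-8), 39) - C(-20, 18) = 45 - (7 - 20 + 18) = 45 - 1*5 = 45 - 5 = 40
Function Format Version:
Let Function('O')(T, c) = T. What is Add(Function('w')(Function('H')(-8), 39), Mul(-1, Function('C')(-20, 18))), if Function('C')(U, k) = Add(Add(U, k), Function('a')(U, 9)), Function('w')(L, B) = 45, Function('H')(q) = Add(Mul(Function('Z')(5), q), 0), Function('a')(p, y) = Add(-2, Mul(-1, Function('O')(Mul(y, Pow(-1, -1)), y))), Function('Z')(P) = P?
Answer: 40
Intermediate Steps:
Function('a')(p, y) = Add(-2, y) (Function('a')(p, y) = Add(-2, Mul(-1, Mul(y, Pow(-1, -1)))) = Add(-2, Mul(-1, Mul(y, -1))) = Add(-2, Mul(-1, Mul(-1, y))) = Add(-2, y))
Function('H')(q) = Mul(5, q) (Function('H')(q) = Add(Mul(5, q), 0) = Mul(5, q))
Function('C')(U, k) = Add(7, U, k) (Function('C')(U, k) = Add(Add(U, k), Add(-2, 9)) = Add(Add(U, k), 7) = Add(7, U, k))
Add(Function('w')(Function('H')(-8), 39), Mul(-1, Function('C')(-20, 18))) = Add(45, Mul(-1, Add(7, -20, 18))) = Add(45, Mul(-1, 5)) = Add(45, -5) = 40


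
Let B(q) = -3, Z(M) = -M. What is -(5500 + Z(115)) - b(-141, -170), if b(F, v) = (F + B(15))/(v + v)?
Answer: -457761/85 ≈ -5385.4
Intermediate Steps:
b(F, v) = (-3 + F)/(2*v) (b(F, v) = (F - 3)/(v + v) = (-3 + F)/((2*v)) = (-3 + F)*(1/(2*v)) = (-3 + F)/(2*v))
-(5500 + Z(115)) - b(-141, -170) = -(5500 - 1*115) - (-3 - 141)/(2*(-170)) = -(5500 - 115) - (-1)*(-144)/(2*170) = -1*5385 - 1*36/85 = -5385 - 36/85 = -457761/85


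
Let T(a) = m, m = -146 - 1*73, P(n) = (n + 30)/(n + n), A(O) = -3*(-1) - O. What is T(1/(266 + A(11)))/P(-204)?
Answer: -14892/29 ≈ -513.52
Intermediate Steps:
A(O) = 3 - O
P(n) = (30 + n)/(2*n) (P(n) = (30 + n)/((2*n)) = (30 + n)*(1/(2*n)) = (30 + n)/(2*n))
m = -219 (m = -146 - 73 = -219)
T(a) = -219
T(1/(266 + A(11)))/P(-204) = -219*(-408/(30 - 204)) = -219/((1/2)*(-1/204)*(-174)) = -219/29/68 = -219*68/29 = -14892/29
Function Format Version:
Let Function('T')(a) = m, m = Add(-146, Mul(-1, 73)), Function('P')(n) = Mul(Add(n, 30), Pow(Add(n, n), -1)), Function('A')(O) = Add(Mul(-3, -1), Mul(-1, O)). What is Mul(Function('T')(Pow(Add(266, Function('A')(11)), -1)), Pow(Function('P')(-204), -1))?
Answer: Rational(-14892, 29) ≈ -513.52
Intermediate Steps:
Function('A')(O) = Add(3, Mul(-1, O))
Function('P')(n) = Mul(Rational(1, 2), Pow(n, -1), Add(30, n)) (Function('P')(n) = Mul(Add(30, n), Pow(Mul(2, n), -1)) = Mul(Add(30, n), Mul(Rational(1, 2), Pow(n, -1))) = Mul(Rational(1, 2), Pow(n, -1), Add(30, n)))
m = -219 (m = Add(-146, -73) = -219)
Function('T')(a) = -219
Mul(Function('T')(Pow(Add(266, Function('A')(11)), -1)), Pow(Function('P')(-204), -1)) = Mul(-219, Pow(Mul(Rational(1, 2), Pow(-204, -1), Add(30, -204)), -1)) = Mul(-219, Pow(Mul(Rational(1, 2), Rational(-1, 204), -174), -1)) = Mul(-219, Pow(Rational(29, 68), -1)) = Mul(-219, Rational(68, 29)) = Rational(-14892, 29)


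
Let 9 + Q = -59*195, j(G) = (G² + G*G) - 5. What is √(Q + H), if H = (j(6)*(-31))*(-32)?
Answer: 5*√2198 ≈ 234.41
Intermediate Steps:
j(G) = -5 + 2*G² (j(G) = (G² + G²) - 5 = 2*G² - 5 = -5 + 2*G²)
H = 66464 (H = ((-5 + 2*6²)*(-31))*(-32) = ((-5 + 2*36)*(-31))*(-32) = ((-5 + 72)*(-31))*(-32) = (67*(-31))*(-32) = -2077*(-32) = 66464)
Q = -11514 (Q = -9 - 59*195 = -9 - 11505 = -11514)
√(Q + H) = √(-11514 + 66464) = √54950 = 5*√2198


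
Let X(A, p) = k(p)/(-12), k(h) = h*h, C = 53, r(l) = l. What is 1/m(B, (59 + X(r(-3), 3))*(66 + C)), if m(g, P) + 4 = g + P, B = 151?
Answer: 4/28315 ≈ 0.00014127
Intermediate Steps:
k(h) = h²
X(A, p) = -p²/12 (X(A, p) = p²/(-12) = p²*(-1/12) = -p²/12)
m(g, P) = -4 + P + g (m(g, P) = -4 + (g + P) = -4 + (P + g) = -4 + P + g)
1/m(B, (59 + X(r(-3), 3))*(66 + C)) = 1/(-4 + (59 - 1/12*3²)*(66 + 53) + 151) = 1/(-4 + (59 - 1/12*9)*119 + 151) = 1/(-4 + (59 - ¾)*119 + 151) = 1/(-4 + (233/4)*119 + 151) = 1/(-4 + 27727/4 + 151) = 1/(28315/4) = 4/28315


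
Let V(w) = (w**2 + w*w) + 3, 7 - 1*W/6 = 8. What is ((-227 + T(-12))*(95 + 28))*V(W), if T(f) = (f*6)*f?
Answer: 5876325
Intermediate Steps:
W = -6 (W = 42 - 6*8 = 42 - 48 = -6)
V(w) = 3 + 2*w**2 (V(w) = (w**2 + w**2) + 3 = 2*w**2 + 3 = 3 + 2*w**2)
T(f) = 6*f**2 (T(f) = (6*f)*f = 6*f**2)
((-227 + T(-12))*(95 + 28))*V(W) = ((-227 + 6*(-12)**2)*(95 + 28))*(3 + 2*(-6)**2) = ((-227 + 6*144)*123)*(3 + 2*36) = ((-227 + 864)*123)*(3 + 72) = (637*123)*75 = 78351*75 = 5876325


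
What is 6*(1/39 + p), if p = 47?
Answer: 3668/13 ≈ 282.15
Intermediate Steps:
6*(1/39 + p) = 6*(1/39 + 47) = 6*(1834/39) = 3668/13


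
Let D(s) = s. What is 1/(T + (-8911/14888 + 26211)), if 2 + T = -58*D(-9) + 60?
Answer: 14888/398855497 ≈ 3.7327e-5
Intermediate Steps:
T = 580 (T = -2 + (-58*(-9) + 60) = -2 + (522 + 60) = -2 + 582 = 580)
1/(T + (-8911/14888 + 26211)) = 1/(580 + (-8911/14888 + 26211)) = 1/(580 + 390220457/14888) = 1/(398855497/14888) = 14888/398855497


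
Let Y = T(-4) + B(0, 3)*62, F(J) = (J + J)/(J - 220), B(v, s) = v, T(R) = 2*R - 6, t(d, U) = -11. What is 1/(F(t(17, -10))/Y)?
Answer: -147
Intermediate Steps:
T(R) = -6 + 2*R
F(J) = 2*J/(-220 + J) (F(J) = (2*J)/(-220 + J) = 2*J/(-220 + J))
Y = -14 (Y = (-6 + 2*(-4)) + 0*62 = (-6 - 8) + 0 = -14 + 0 = -14)
1/(F(t(17, -10))/Y) = 1/((2*(-11)/(-220 - 11))/(-14)) = 1/((2*(-11)/(-231))*(-1/14)) = 1/((2*(-11)*(-1/231))*(-1/14)) = 1/((2/21)*(-1/14)) = 1/(-1/147) = -147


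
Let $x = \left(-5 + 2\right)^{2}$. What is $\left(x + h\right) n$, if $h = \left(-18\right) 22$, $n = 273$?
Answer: $-105651$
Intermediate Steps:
$h = -396$
$x = 9$ ($x = \left(-3\right)^{2} = 9$)
$\left(x + h\right) n = \left(9 - 396\right) 273 = \left(-387\right) 273 = -105651$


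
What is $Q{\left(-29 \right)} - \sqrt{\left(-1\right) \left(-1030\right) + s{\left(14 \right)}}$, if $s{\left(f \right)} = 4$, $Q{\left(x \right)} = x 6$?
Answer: $-174 - \sqrt{1034} \approx -206.16$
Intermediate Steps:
$Q{\left(x \right)} = 6 x$
$Q{\left(-29 \right)} - \sqrt{\left(-1\right) \left(-1030\right) + s{\left(14 \right)}} = 6 \left(-29\right) - \sqrt{\left(-1\right) \left(-1030\right) + 4} = -174 - \sqrt{1030 + 4} = -174 - \sqrt{1034}$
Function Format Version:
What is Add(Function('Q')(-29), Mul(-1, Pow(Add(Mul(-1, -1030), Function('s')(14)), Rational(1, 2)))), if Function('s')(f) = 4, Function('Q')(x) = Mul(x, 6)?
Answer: Add(-174, Mul(-1, Pow(1034, Rational(1, 2)))) ≈ -206.16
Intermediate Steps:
Function('Q')(x) = Mul(6, x)
Add(Function('Q')(-29), Mul(-1, Pow(Add(Mul(-1, -1030), Function('s')(14)), Rational(1, 2)))) = Add(Mul(6, -29), Mul(-1, Pow(Add(Mul(-1, -1030), 4), Rational(1, 2)))) = Add(-174, Mul(-1, Pow(Add(1030, 4), Rational(1, 2)))) = Add(-174, Mul(-1, Pow(1034, Rational(1, 2))))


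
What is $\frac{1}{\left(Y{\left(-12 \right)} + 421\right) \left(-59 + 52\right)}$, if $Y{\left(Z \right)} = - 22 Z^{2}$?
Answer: $\frac{1}{19229} \approx 5.2005 \cdot 10^{-5}$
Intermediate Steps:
$\frac{1}{\left(Y{\left(-12 \right)} + 421\right) \left(-59 + 52\right)} = \frac{1}{\left(- 22 \left(-12\right)^{2} + 421\right) \left(-59 + 52\right)} = \frac{1}{\left(\left(-22\right) 144 + 421\right) \left(-7\right)} = \frac{1}{-3168 + 421} \left(- \frac{1}{7}\right) = \frac{1}{-2747} \left(- \frac{1}{7}\right) = \left(- \frac{1}{2747}\right) \left(- \frac{1}{7}\right) = \frac{1}{19229}$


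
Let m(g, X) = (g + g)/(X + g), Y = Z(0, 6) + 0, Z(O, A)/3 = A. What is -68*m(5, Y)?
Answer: -680/23 ≈ -29.565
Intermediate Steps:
Z(O, A) = 3*A
Y = 18 (Y = 3*6 + 0 = 18 + 0 = 18)
m(g, X) = 2*g/(X + g) (m(g, X) = (2*g)/(X + g) = 2*g/(X + g))
-68*m(5, Y) = -136*5/(18 + 5) = -136*5/23 = -68*10/23 = -680/23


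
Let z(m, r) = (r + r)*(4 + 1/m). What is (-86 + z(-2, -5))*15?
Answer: -1815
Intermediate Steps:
z(m, r) = 2*r*(4 + 1/m) (z(m, r) = (2*r)*(4 + 1/m) = 2*r*(4 + 1/m))
(-86 + z(-2, -5))*15 = (-86 + (8*(-5) + 2*(-5)/(-2)))*15 = (-86 + (-40 + 2*(-5)*(-1/2)))*15 = (-86 + (-40 + 5))*15 = (-86 - 35)*15 = -121*15 = -1815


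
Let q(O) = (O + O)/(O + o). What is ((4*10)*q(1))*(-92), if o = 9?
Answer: -736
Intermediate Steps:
q(O) = 2*O/(9 + O) (q(O) = (O + O)/(O + 9) = (2*O)/(9 + O) = 2*O/(9 + O))
((4*10)*q(1))*(-92) = ((4*10)*(2*1/(9 + 1)))*(-92) = (40*(2*1/10))*(-92) = (40*(2*1*(⅒)))*(-92) = (40*(⅕))*(-92) = 8*(-92) = -736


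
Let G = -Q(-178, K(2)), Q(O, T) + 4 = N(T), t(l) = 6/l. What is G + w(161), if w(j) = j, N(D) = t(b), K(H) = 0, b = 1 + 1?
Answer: 162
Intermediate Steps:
b = 2
N(D) = 3 (N(D) = 6/2 = 6*(1/2) = 3)
Q(O, T) = -1 (Q(O, T) = -4 + 3 = -1)
G = 1 (G = -1*(-1) = 1)
G + w(161) = 1 + 161 = 162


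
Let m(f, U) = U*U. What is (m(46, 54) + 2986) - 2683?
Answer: 3219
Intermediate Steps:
m(f, U) = U**2
(m(46, 54) + 2986) - 2683 = (54**2 + 2986) - 2683 = (2916 + 2986) - 2683 = 5902 - 2683 = 3219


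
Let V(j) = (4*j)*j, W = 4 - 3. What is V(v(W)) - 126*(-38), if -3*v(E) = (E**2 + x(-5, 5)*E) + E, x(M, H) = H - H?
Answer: 43108/9 ≈ 4789.8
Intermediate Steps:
x(M, H) = 0
W = 1
v(E) = -E/3 - E**2/3 (v(E) = -((E**2 + 0*E) + E)/3 = -((E**2 + 0) + E)/3 = -(E**2 + E)/3 = -(E + E**2)/3 = -E/3 - E**2/3)
V(j) = 4*j**2
V(v(W)) - 126*(-38) = 4*(-1/3*1*(1 + 1))**2 - 126*(-38) = 4*(-1/3*1*2)**2 + 4788 = 4*(-2/3)**2 + 4788 = 4*(4/9) + 4788 = 16/9 + 4788 = 43108/9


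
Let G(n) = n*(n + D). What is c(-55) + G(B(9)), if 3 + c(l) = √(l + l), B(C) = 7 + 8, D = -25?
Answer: -153 + I*√110 ≈ -153.0 + 10.488*I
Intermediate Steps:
B(C) = 15
G(n) = n*(-25 + n) (G(n) = n*(n - 25) = n*(-25 + n))
c(l) = -3 + √2*√l (c(l) = -3 + √(l + l) = -3 + √(2*l) = -3 + √2*√l)
c(-55) + G(B(9)) = (-3 + √2*√(-55)) + 15*(-25 + 15) = (-3 + √2*(I*√55)) + 15*(-10) = (-3 + I*√110) - 150 = -153 + I*√110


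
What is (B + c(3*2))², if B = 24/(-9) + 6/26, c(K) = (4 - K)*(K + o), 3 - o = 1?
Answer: 516961/1521 ≈ 339.88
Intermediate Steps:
o = 2 (o = 3 - 1*1 = 3 - 1 = 2)
c(K) = (2 + K)*(4 - K) (c(K) = (4 - K)*(K + 2) = (4 - K)*(2 + K) = (2 + K)*(4 - K))
B = -95/39 (B = 24*(-⅑) + 6*(1/26) = -8/3 + 3/13 = -95/39 ≈ -2.4359)
(B + c(3*2))² = (-95/39 + (8 - (3*2)² + 2*(3*2)))² = (-95/39 + (8 - 1*6² + 2*6))² = (-95/39 + (8 - 1*36 + 12))² = (-95/39 + (8 - 36 + 12))² = (-95/39 - 16)² = (-719/39)² = 516961/1521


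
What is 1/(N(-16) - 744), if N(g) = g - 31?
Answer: -1/791 ≈ -0.0012642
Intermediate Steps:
N(g) = -31 + g
1/(N(-16) - 744) = 1/((-31 - 16) - 744) = 1/(-47 - 744) = 1/(-791) = -1/791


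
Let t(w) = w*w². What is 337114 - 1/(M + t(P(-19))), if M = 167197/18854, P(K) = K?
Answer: 43539078484200/129152389 ≈ 3.3711e+5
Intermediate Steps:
M = 167197/18854 (M = 167197*(1/18854) = 167197/18854 ≈ 8.8680)
t(w) = w³
337114 - 1/(M + t(P(-19))) = 337114 - 1/(167197/18854 + (-19)³) = 337114 - 1/(167197/18854 - 6859) = 337114 - 1/(-129152389/18854) = 337114 - 1*(-18854/129152389) = 337114 + 18854/129152389 = 43539078484200/129152389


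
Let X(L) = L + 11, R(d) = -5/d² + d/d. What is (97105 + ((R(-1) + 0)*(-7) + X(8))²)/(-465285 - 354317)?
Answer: -49657/409801 ≈ -0.12117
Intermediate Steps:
R(d) = 1 - 5/d² (R(d) = -5/d² + 1 = 1 - 5/d²)
X(L) = 11 + L
(97105 + ((R(-1) + 0)*(-7) + X(8))²)/(-465285 - 354317) = (97105 + (((1 - 5/(-1)²) + 0)*(-7) + (11 + 8))²)/(-465285 - 354317) = (97105 + (((1 - 5*1) + 0)*(-7) + 19)²)/(-819602) = (97105 + (((1 - 5) + 0)*(-7) + 19)²)*(-1/819602) = (97105 + ((-4 + 0)*(-7) + 19)²)*(-1/819602) = (97105 + (-4*(-7) + 19)²)*(-1/819602) = (97105 + (28 + 19)²)*(-1/819602) = (97105 + 47²)*(-1/819602) = (97105 + 2209)*(-1/819602) = 99314*(-1/819602) = -49657/409801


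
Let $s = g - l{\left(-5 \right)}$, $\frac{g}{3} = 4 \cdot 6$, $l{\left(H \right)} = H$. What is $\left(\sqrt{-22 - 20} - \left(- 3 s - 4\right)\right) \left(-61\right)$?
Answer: $-14335 - 61 i \sqrt{42} \approx -14335.0 - 395.33 i$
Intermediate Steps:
$g = 72$ ($g = 3 \cdot 4 \cdot 6 = 3 \cdot 24 = 72$)
$s = 77$ ($s = 72 - -5 = 72 + 5 = 77$)
$\left(\sqrt{-22 - 20} - \left(- 3 s - 4\right)\right) \left(-61\right) = \left(\sqrt{-22 - 20} - \left(\left(-3\right) 77 - 4\right)\right) \left(-61\right) = \left(\sqrt{-42} - \left(-231 - 4\right)\right) \left(-61\right) = \left(i \sqrt{42} - -235\right) \left(-61\right) = \left(i \sqrt{42} + 235\right) \left(-61\right) = \left(235 + i \sqrt{42}\right) \left(-61\right) = -14335 - 61 i \sqrt{42}$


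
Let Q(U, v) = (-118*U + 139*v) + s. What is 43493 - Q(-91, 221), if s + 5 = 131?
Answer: 1910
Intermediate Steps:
s = 126 (s = -5 + 131 = 126)
Q(U, v) = 126 - 118*U + 139*v (Q(U, v) = (-118*U + 139*v) + 126 = 126 - 118*U + 139*v)
43493 - Q(-91, 221) = 43493 - (126 - 118*(-91) + 139*221) = 43493 - (126 + 10738 + 30719) = 43493 - 1*41583 = 43493 - 41583 = 1910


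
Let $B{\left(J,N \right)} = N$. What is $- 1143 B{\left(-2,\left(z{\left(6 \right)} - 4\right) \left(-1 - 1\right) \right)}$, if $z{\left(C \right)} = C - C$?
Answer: $-9144$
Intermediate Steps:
$z{\left(C \right)} = 0$
$- 1143 B{\left(-2,\left(z{\left(6 \right)} - 4\right) \left(-1 - 1\right) \right)} = - 1143 \left(0 - 4\right) \left(-1 - 1\right) = - 1143 \left(\left(-4\right) \left(-2\right)\right) = \left(-1143\right) 8 = -9144$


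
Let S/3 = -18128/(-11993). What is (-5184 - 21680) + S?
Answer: -322125568/11993 ≈ -26859.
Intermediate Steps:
S = 54384/11993 (S = 3*(-18128/(-11993)) = 3*(-18128*(-1/11993)) = 3*(18128/11993) = 54384/11993 ≈ 4.5346)
(-5184 - 21680) + S = (-5184 - 21680) + 54384/11993 = -26864 + 54384/11993 = -322125568/11993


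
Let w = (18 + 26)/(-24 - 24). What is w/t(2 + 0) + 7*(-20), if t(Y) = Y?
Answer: -3371/24 ≈ -140.46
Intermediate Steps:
w = -11/12 (w = 44/(-48) = 44*(-1/48) = -11/12 ≈ -0.91667)
w/t(2 + 0) + 7*(-20) = -11/(12*(2 + 0)) + 7*(-20) = -11/12/2 - 140 = -11/12*½ - 140 = -11/24 - 140 = -3371/24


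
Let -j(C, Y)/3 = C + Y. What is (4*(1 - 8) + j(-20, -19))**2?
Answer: 7921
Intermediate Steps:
j(C, Y) = -3*C - 3*Y (j(C, Y) = -3*(C + Y) = -3*C - 3*Y)
(4*(1 - 8) + j(-20, -19))**2 = (4*(1 - 8) + (-3*(-20) - 3*(-19)))**2 = (4*(-7) + (60 + 57))**2 = (-28 + 117)**2 = 89**2 = 7921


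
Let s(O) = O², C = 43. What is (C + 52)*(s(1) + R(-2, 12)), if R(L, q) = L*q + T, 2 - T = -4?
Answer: -1615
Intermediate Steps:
T = 6 (T = 2 - 1*(-4) = 2 + 4 = 6)
R(L, q) = 6 + L*q (R(L, q) = L*q + 6 = 6 + L*q)
(C + 52)*(s(1) + R(-2, 12)) = (43 + 52)*(1² + (6 - 2*12)) = 95*(1 + (6 - 24)) = 95*(1 - 18) = 95*(-17) = -1615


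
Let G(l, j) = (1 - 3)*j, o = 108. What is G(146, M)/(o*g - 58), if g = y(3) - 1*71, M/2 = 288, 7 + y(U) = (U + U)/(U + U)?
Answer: 576/4187 ≈ 0.13757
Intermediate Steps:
y(U) = -6 (y(U) = -7 + (U + U)/(U + U) = -7 + (2*U)/((2*U)) = -7 + (2*U)*(1/(2*U)) = -7 + 1 = -6)
M = 576 (M = 2*288 = 576)
g = -77 (g = -6 - 1*71 = -6 - 71 = -77)
G(l, j) = -2*j
G(146, M)/(o*g - 58) = (-2*576)/(108*(-77) - 58) = -1152/(-8316 - 58) = -1152/(-8374) = -1152*(-1/8374) = 576/4187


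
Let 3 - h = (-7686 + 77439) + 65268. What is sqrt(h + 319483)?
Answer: sqrt(184465) ≈ 429.49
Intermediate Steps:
h = -135018 (h = 3 - ((-7686 + 77439) + 65268) = 3 - (69753 + 65268) = 3 - 1*135021 = 3 - 135021 = -135018)
sqrt(h + 319483) = sqrt(-135018 + 319483) = sqrt(184465)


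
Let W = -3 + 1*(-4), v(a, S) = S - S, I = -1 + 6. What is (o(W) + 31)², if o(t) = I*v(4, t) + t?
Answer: 576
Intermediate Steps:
I = 5
v(a, S) = 0
W = -7 (W = -3 - 4 = -7)
o(t) = t (o(t) = 5*0 + t = 0 + t = t)
(o(W) + 31)² = (-7 + 31)² = 24² = 576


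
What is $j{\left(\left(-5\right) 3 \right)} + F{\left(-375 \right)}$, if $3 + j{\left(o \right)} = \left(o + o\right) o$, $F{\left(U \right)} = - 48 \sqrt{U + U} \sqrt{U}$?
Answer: $447 + 18000 \sqrt{2} \approx 25903.0$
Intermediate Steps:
$F{\left(U \right)} = - 48 U \sqrt{2}$ ($F{\left(U \right)} = - 48 \sqrt{2 U} \sqrt{U} = - 48 \sqrt{2} \sqrt{U} \sqrt{U} = - 48 U \sqrt{2}$)
$j{\left(o \right)} = -3 + 2 o^{2}$ ($j{\left(o \right)} = -3 + \left(o + o\right) o = -3 + 2 o o = -3 + 2 o^{2}$)
$j{\left(\left(-5\right) 3 \right)} + F{\left(-375 \right)} = \left(-3 + 2 \left(\left(-5\right) 3\right)^{2}\right) - - 18000 \sqrt{2} = \left(-3 + 2 \left(-15\right)^{2}\right) + 18000 \sqrt{2} = \left(-3 + 2 \cdot 225\right) + 18000 \sqrt{2} = \left(-3 + 450\right) + 18000 \sqrt{2} = 447 + 18000 \sqrt{2}$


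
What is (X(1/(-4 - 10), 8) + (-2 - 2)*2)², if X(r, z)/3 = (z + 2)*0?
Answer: 64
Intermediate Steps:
X(r, z) = 0 (X(r, z) = 3*((z + 2)*0) = 3*((2 + z)*0) = 3*0 = 0)
(X(1/(-4 - 10), 8) + (-2 - 2)*2)² = (0 + (-2 - 2)*2)² = (0 - 4*2)² = (0 - 8)² = (-8)² = 64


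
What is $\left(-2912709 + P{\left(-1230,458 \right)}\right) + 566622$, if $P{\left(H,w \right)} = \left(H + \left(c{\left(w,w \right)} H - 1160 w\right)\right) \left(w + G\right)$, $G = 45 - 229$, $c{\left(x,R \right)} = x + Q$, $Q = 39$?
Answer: $-315752767$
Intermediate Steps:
$c{\left(x,R \right)} = 39 + x$ ($c{\left(x,R \right)} = x + 39 = 39 + x$)
$G = -184$ ($G = 45 - 229 = -184$)
$P{\left(H,w \right)} = \left(-184 + w\right) \left(H - 1160 w + H \left(39 + w\right)\right)$ ($P{\left(H,w \right)} = \left(H + \left(\left(39 + w\right) H - 1160 w\right)\right) \left(w - 184\right) = \left(H + \left(H \left(39 + w\right) - 1160 w\right)\right) \left(-184 + w\right) = \left(H + \left(- 1160 w + H \left(39 + w\right)\right)\right) \left(-184 + w\right) = \left(H - 1160 w + H \left(39 + w\right)\right) \left(-184 + w\right) = \left(-184 + w\right) \left(H - 1160 w + H \left(39 + w\right)\right)$)
$\left(-2912709 + P{\left(-1230,458 \right)}\right) + 566622 = \left(-2912709 - \left(-106808320 - 81120960 + 501335960\right)\right) + 566622 = \left(-2912709 + \left(9052800 - 243326240 + 97755520 - 258009720 + 81120960\right)\right) + 566622 = \left(-2912709 - 313406680\right) + 566622 = -316319389 + 566622 = -315752767$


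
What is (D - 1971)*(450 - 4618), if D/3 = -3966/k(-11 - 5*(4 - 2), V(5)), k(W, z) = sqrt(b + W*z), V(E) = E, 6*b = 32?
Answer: 8215128 - 49590864*I*sqrt(897)/299 ≈ 8.2151e+6 - 4.9674e+6*I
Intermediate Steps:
b = 16/3 (b = (1/6)*32 = 16/3 ≈ 5.3333)
k(W, z) = sqrt(16/3 + W*z)
D = 11898*I*sqrt(897)/299 (D = 3*(-3966*3/sqrt(48 + 9*(-11 - 5*(4 - 2))*5)) = 3*(-3966*3/sqrt(48 + 9*(-11 - 5*2)*5)) = 3*(-3966*3/sqrt(48 + 9*(-11 - 1*10)*5)) = 3*(-3966*3/sqrt(48 + 9*(-11 - 10)*5)) = 3*(-3966*3/sqrt(48 + 9*(-21)*5)) = 3*(-3966*3/sqrt(48 - 945)) = 3*(-3966*(-I*sqrt(897)/299)) = 3*(-(-3966)*I*sqrt(897)/299) = 3*(3966*I*sqrt(897)/299) = 11898*I*sqrt(897)/299 ≈ 1191.8*I)
(D - 1971)*(450 - 4618) = (11898*I*sqrt(897)/299 - 1971)*(450 - 4618) = (-1971 + 11898*I*sqrt(897)/299)*(-4168) = 8215128 - 49590864*I*sqrt(897)/299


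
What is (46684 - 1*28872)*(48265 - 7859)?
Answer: 719711672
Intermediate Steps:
(46684 - 1*28872)*(48265 - 7859) = (46684 - 28872)*40406 = 17812*40406 = 719711672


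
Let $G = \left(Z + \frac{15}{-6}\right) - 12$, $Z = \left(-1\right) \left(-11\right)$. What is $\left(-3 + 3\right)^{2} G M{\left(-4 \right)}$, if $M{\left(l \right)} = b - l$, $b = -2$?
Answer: $0$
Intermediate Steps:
$M{\left(l \right)} = -2 - l$
$Z = 11$
$G = - \frac{7}{2}$ ($G = \left(11 + \frac{15}{-6}\right) - 12 = \left(11 + 15 \left(- \frac{1}{6}\right)\right) - 12 = \left(11 - \frac{5}{2}\right) - 12 = \frac{17}{2} - 12 = - \frac{7}{2} \approx -3.5$)
$\left(-3 + 3\right)^{2} G M{\left(-4 \right)} = \left(-3 + 3\right)^{2} \left(- \frac{7}{2}\right) \left(-2 - -4\right) = 0^{2} \left(- \frac{7}{2}\right) \left(-2 + 4\right) = 0 \left(- \frac{7}{2}\right) 2 = 0 \cdot 2 = 0$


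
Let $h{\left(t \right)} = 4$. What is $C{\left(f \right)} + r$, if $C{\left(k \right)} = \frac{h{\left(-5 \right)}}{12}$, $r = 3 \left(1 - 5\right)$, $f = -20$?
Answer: $- \frac{35}{3} \approx -11.667$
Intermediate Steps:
$r = -12$ ($r = 3 \left(-4\right) = -12$)
$C{\left(k \right)} = \frac{1}{3}$ ($C{\left(k \right)} = \frac{4}{12} = 4 \cdot \frac{1}{12} = \frac{1}{3}$)
$C{\left(f \right)} + r = \frac{1}{3} - 12 = - \frac{35}{3}$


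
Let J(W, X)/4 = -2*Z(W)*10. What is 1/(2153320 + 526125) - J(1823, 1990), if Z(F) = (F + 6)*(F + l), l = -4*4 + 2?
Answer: 709230013851601/2679445 ≈ 2.6469e+8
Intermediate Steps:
l = -14 (l = -16 + 2 = -14)
Z(F) = (-14 + F)*(6 + F) (Z(F) = (F + 6)*(F - 14) = (6 + F)*(-14 + F) = (-14 + F)*(6 + F))
J(W, X) = 6720 - 80*W² + 640*W (J(W, X) = 4*(-2*(-84 + W² - 8*W)*10) = 4*((168 - 2*W² + 16*W)*10) = 4*(1680 - 20*W² + 160*W) = 6720 - 80*W² + 640*W)
1/(2153320 + 526125) - J(1823, 1990) = 1/(2153320 + 526125) - (6720 - 80*1823² + 640*1823) = 1/2679445 - (6720 - 80*3323329 + 1166720) = 1/2679445 - (6720 - 265866320 + 1166720) = 1/2679445 - 1*(-264692880) = 1/2679445 + 264692880 = 709230013851601/2679445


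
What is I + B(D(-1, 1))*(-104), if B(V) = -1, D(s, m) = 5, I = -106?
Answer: -2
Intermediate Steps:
I + B(D(-1, 1))*(-104) = -106 - 1*(-104) = -106 + 104 = -2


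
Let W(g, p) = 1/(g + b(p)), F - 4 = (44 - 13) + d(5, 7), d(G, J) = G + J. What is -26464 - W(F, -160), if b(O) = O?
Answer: -2990431/113 ≈ -26464.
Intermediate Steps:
F = 47 (F = 4 + ((44 - 13) + (5 + 7)) = 4 + (31 + 12) = 4 + 43 = 47)
W(g, p) = 1/(g + p)
-26464 - W(F, -160) = -26464 - 1/(47 - 160) = -26464 - 1/(-113) = -26464 - 1*(-1/113) = -26464 + 1/113 = -2990431/113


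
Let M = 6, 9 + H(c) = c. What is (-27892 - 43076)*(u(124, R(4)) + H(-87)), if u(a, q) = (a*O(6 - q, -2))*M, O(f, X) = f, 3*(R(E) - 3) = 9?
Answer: 6812928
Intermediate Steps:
H(c) = -9 + c
R(E) = 6 (R(E) = 3 + (1/3)*9 = 3 + 3 = 6)
u(a, q) = 6*a*(6 - q) (u(a, q) = (a*(6 - q))*6 = 6*a*(6 - q))
(-27892 - 43076)*(u(124, R(4)) + H(-87)) = (-27892 - 43076)*(6*124*(6 - 1*6) + (-9 - 87)) = -70968*(6*124*(6 - 6) - 96) = -70968*(6*124*0 - 96) = -70968*(0 - 96) = -70968*(-96) = 6812928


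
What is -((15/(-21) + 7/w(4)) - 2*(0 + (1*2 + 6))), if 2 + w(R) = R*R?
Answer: 227/14 ≈ 16.214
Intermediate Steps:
w(R) = -2 + R² (w(R) = -2 + R*R = -2 + R²)
-((15/(-21) + 7/w(4)) - 2*(0 + (1*2 + 6))) = -((15/(-21) + 7/(-2 + 4²)) - 2*(0 + (1*2 + 6))) = -((15*(-1/21) + 7/(-2 + 16)) - 2*(0 + (2 + 6))) = -((-5/7 + 7/14) - 2*(0 + 8)) = -((-5/7 + 7*(1/14)) - 2*8) = -((-5/7 + ½) - 16) = -(-3/14 - 16) = -1*(-227/14) = 227/14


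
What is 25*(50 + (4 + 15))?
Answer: 1725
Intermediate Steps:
25*(50 + (4 + 15)) = 25*(50 + 19) = 25*69 = 1725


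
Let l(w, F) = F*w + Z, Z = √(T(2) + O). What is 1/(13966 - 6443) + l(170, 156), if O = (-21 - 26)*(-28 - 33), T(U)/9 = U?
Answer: 199509961/7523 + √2885 ≈ 26574.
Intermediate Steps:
T(U) = 9*U
O = 2867 (O = -47*(-61) = 2867)
Z = √2885 (Z = √(9*2 + 2867) = √(18 + 2867) = √2885 ≈ 53.712)
l(w, F) = √2885 + F*w (l(w, F) = F*w + √2885 = √2885 + F*w)
1/(13966 - 6443) + l(170, 156) = 1/(13966 - 6443) + (√2885 + 156*170) = 1/7523 + (√2885 + 26520) = 1/7523 + (26520 + √2885) = 199509961/7523 + √2885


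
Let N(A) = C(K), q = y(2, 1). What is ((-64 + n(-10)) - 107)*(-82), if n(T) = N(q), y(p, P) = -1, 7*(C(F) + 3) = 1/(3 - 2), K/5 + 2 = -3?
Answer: 99794/7 ≈ 14256.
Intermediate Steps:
K = -25 (K = -10 + 5*(-3) = -10 - 15 = -25)
C(F) = -20/7 (C(F) = -3 + 1/(7*(3 - 2)) = -3 + (⅐)/1 = -3 + (⅐)*1 = -3 + ⅐ = -20/7)
q = -1
N(A) = -20/7
n(T) = -20/7
((-64 + n(-10)) - 107)*(-82) = ((-64 - 20/7) - 107)*(-82) = (-468/7 - 107)*(-82) = -1217/7*(-82) = 99794/7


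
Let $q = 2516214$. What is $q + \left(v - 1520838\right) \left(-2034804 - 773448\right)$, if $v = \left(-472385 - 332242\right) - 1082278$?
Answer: $9569803611450$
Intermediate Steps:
$v = -1886905$ ($v = \left(-472385 - 332242\right) - 1082278 = -804627 - 1082278 = -1886905$)
$q + \left(v - 1520838\right) \left(-2034804 - 773448\right) = 2516214 + \left(-1886905 - 1520838\right) \left(-2034804 - 773448\right) = 2516214 - -9569801095236 = 2516214 + 9569801095236 = 9569803611450$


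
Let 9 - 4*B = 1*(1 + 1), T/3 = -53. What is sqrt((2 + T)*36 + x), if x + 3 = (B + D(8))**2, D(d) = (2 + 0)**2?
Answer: I*sqrt(89951)/4 ≈ 74.98*I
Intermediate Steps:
T = -159 (T = 3*(-53) = -159)
D(d) = 4 (D(d) = 2**2 = 4)
B = 7/4 (B = 9/4 - (1 + 1)/4 = 9/4 - 2/4 = 9/4 - 1/4*2 = 9/4 - 1/2 = 7/4 ≈ 1.7500)
x = 481/16 (x = -3 + (7/4 + 4)**2 = -3 + (23/4)**2 = -3 + 529/16 = 481/16 ≈ 30.063)
sqrt((2 + T)*36 + x) = sqrt((2 - 159)*36 + 481/16) = sqrt(-157*36 + 481/16) = sqrt(-5652 + 481/16) = sqrt(-89951/16) = I*sqrt(89951)/4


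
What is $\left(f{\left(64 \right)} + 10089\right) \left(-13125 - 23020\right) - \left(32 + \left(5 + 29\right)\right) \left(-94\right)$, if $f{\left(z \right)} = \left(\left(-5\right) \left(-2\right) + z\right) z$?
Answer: $-535843421$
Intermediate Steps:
$f{\left(z \right)} = z \left(10 + z\right)$ ($f{\left(z \right)} = \left(10 + z\right) z = z \left(10 + z\right)$)
$\left(f{\left(64 \right)} + 10089\right) \left(-13125 - 23020\right) - \left(32 + \left(5 + 29\right)\right) \left(-94\right) = \left(64 \left(10 + 64\right) + 10089\right) \left(-13125 - 23020\right) - \left(32 + \left(5 + 29\right)\right) \left(-94\right) = \left(64 \cdot 74 + 10089\right) \left(-36145\right) - \left(32 + 34\right) \left(-94\right) = \left(4736 + 10089\right) \left(-36145\right) - 66 \left(-94\right) = 14825 \left(-36145\right) - -6204 = -535849625 + 6204 = -535843421$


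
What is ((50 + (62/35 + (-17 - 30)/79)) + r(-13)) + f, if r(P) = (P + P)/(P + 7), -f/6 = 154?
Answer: -7204126/8295 ≈ -868.49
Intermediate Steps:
f = -924 (f = -6*154 = -924)
r(P) = 2*P/(7 + P) (r(P) = (2*P)/(7 + P) = 2*P/(7 + P))
((50 + (62/35 + (-17 - 30)/79)) + r(-13)) + f = ((50 + (62/35 + (-17 - 30)/79)) + 2*(-13)/(7 - 13)) - 924 = ((50 + (62*(1/35) - 47*1/79)) + 2*(-13)/(-6)) - 924 = ((50 + (62/35 - 47/79)) + 2*(-13)*(-⅙)) - 924 = ((50 + 3253/2765) + 13/3) - 924 = (141503/2765 + 13/3) - 924 = 460454/8295 - 924 = -7204126/8295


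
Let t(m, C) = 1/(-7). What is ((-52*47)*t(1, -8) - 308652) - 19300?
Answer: -2293220/7 ≈ -3.2760e+5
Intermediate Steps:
t(m, C) = -1/7
((-52*47)*t(1, -8) - 308652) - 19300 = (-52*47*(-1/7) - 308652) - 19300 = (-2444*(-1/7) - 308652) - 19300 = (2444/7 - 308652) - 19300 = -2158120/7 - 19300 = -2293220/7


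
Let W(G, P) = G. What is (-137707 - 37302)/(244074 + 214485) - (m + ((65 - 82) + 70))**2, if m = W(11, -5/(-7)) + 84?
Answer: -10044451345/458559 ≈ -21904.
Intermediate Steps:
m = 95 (m = 11 + 84 = 95)
(-137707 - 37302)/(244074 + 214485) - (m + ((65 - 82) + 70))**2 = (-137707 - 37302)/(244074 + 214485) - (95 + ((65 - 82) + 70))**2 = -175009/458559 - (95 + (-17 + 70))**2 = -175009*1/458559 - (95 + 53)**2 = -175009/458559 - 1*148**2 = -175009/458559 - 1*21904 = -175009/458559 - 21904 = -10044451345/458559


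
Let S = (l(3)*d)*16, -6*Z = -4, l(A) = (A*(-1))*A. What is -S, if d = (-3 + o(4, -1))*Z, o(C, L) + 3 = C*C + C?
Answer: 1344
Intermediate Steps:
l(A) = -A**2 (l(A) = (-A)*A = -A**2)
Z = 2/3 (Z = -1/6*(-4) = 2/3 ≈ 0.66667)
o(C, L) = -3 + C + C**2 (o(C, L) = -3 + (C*C + C) = -3 + (C**2 + C) = -3 + (C + C**2) = -3 + C + C**2)
d = 28/3 (d = (-3 + (-3 + 4 + 4**2))*(2/3) = (-3 + (-3 + 4 + 16))*(2/3) = (-3 + 17)*(2/3) = 14*(2/3) = 28/3 ≈ 9.3333)
S = -1344 (S = (-1*3**2*(28/3))*16 = (-1*9*(28/3))*16 = -9*28/3*16 = -84*16 = -1344)
-S = -1*(-1344) = 1344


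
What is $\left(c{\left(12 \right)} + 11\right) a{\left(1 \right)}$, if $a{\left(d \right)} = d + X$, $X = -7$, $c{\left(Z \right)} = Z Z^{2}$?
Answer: $-10434$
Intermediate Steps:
$c{\left(Z \right)} = Z^{3}$
$a{\left(d \right)} = -7 + d$ ($a{\left(d \right)} = d - 7 = -7 + d$)
$\left(c{\left(12 \right)} + 11\right) a{\left(1 \right)} = \left(12^{3} + 11\right) \left(-7 + 1\right) = \left(1728 + 11\right) \left(-6\right) = 1739 \left(-6\right) = -10434$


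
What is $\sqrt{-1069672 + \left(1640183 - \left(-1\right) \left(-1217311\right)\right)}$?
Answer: $140 i \sqrt{33} \approx 804.24 i$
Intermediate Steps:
$\sqrt{-1069672 + \left(1640183 - \left(-1\right) \left(-1217311\right)\right)} = \sqrt{-1069672 + \left(1640183 - 1217311\right)} = \sqrt{-1069672 + 422872} = \sqrt{-646800} = 140 i \sqrt{33}$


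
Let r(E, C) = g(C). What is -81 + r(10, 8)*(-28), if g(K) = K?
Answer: -305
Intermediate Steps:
r(E, C) = C
-81 + r(10, 8)*(-28) = -81 + 8*(-28) = -81 - 224 = -305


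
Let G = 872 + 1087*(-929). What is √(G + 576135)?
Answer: 4*I*√27051 ≈ 657.89*I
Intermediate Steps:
G = -1008951 (G = 872 - 1009823 = -1008951)
√(G + 576135) = √(-1008951 + 576135) = √(-432816) = 4*I*√27051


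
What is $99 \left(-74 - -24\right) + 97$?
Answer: $-4853$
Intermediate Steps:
$99 \left(-74 - -24\right) + 97 = 99 \left(-74 + 24\right) + 97 = 99 \left(-50\right) + 97 = -4950 + 97 = -4853$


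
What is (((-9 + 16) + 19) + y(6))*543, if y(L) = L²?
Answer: 33666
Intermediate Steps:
(((-9 + 16) + 19) + y(6))*543 = (((-9 + 16) + 19) + 6²)*543 = ((7 + 19) + 36)*543 = (26 + 36)*543 = 62*543 = 33666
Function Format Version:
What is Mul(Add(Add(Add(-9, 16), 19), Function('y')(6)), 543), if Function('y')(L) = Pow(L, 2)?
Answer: 33666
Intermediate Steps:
Mul(Add(Add(Add(-9, 16), 19), Function('y')(6)), 543) = Mul(Add(Add(Add(-9, 16), 19), Pow(6, 2)), 543) = Mul(Add(Add(7, 19), 36), 543) = Mul(Add(26, 36), 543) = Mul(62, 543) = 33666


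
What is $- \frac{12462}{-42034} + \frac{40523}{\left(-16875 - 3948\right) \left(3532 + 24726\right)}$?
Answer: $\frac{3665570505263}{12366746091678} \approx 0.29641$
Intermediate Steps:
$- \frac{12462}{-42034} + \frac{40523}{\left(-16875 - 3948\right) \left(3532 + 24726\right)} = \left(-12462\right) \left(- \frac{1}{42034}\right) + \frac{40523}{\left(-20823\right) 28258} = \frac{6231}{21017} + \frac{40523}{-588416334} = \frac{6231}{21017} + 40523 \left(- \frac{1}{588416334}\right) = \frac{6231}{21017} - \frac{40523}{588416334} = \frac{3665570505263}{12366746091678}$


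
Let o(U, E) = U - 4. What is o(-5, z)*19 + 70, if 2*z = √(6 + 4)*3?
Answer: -101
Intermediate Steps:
z = 3*√10/2 (z = (√(6 + 4)*3)/2 = (√10*3)/2 = (3*√10)/2 = 3*√10/2 ≈ 4.7434)
o(U, E) = -4 + U
o(-5, z)*19 + 70 = (-4 - 5)*19 + 70 = -9*19 + 70 = -171 + 70 = -101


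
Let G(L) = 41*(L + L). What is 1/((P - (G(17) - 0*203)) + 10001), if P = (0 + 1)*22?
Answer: 1/8629 ≈ 0.00011589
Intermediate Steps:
P = 22 (P = 1*22 = 22)
G(L) = 82*L (G(L) = 41*(2*L) = 82*L)
1/((P - (G(17) - 0*203)) + 10001) = 1/((22 - (82*17 - 0*203)) + 10001) = 1/((22 - (1394 - 1*0)) + 10001) = 1/((22 - (1394 + 0)) + 10001) = 1/((22 - 1*1394) + 10001) = 1/((22 - 1394) + 10001) = 1/(-1372 + 10001) = 1/8629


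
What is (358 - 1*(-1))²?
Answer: 128881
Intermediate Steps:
(358 - 1*(-1))² = (358 + 1)² = 359² = 128881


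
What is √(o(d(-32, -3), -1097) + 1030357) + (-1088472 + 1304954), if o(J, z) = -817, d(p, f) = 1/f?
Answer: 216482 + 2*√257385 ≈ 2.1750e+5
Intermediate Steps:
√(o(d(-32, -3), -1097) + 1030357) + (-1088472 + 1304954) = √(-817 + 1030357) + (-1088472 + 1304954) = √1029540 + 216482 = 2*√257385 + 216482 = 216482 + 2*√257385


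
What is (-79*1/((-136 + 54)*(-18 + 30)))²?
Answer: 6241/968256 ≈ 0.0064456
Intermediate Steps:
(-79*1/((-136 + 54)*(-18 + 30)))² = (-79/((-82*12)))² = (-79/(-984))² = (-79*(-1/984))² = (79/984)² = 6241/968256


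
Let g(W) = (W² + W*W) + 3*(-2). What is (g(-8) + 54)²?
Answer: 30976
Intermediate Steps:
g(W) = -6 + 2*W² (g(W) = (W² + W²) - 6 = 2*W² - 6 = -6 + 2*W²)
(g(-8) + 54)² = ((-6 + 2*(-8)²) + 54)² = ((-6 + 2*64) + 54)² = ((-6 + 128) + 54)² = (122 + 54)² = 176² = 30976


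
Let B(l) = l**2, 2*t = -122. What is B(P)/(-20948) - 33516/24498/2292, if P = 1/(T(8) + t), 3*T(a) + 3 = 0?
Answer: -37484753989/62796970315536 ≈ -0.00059692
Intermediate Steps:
t = -61 (t = (1/2)*(-122) = -61)
T(a) = -1 (T(a) = -1 + (1/3)*0 = -1 + 0 = -1)
P = -1/62 (P = 1/(-1 - 61) = 1/(-62) = -1/62 ≈ -0.016129)
B(P)/(-20948) - 33516/24498/2292 = (-1/62)**2/(-20948) - 33516/24498/2292 = (1/3844)*(-1/20948) - 33516*1/24498*(1/2292) = -1/80524112 - 1862/1361*1/2292 = -1/80524112 - 931/1559706 = -37484753989/62796970315536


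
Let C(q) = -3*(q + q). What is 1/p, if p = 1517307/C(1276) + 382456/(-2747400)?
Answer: -79674600/15801429299 ≈ -0.0050422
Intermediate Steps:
C(q) = -6*q
p = -15801429299/79674600 (p = 1517307/((-6*1276)) + 382456/(-2747400) = 1517307/(-7656) + 382456*(-1/2747400) = 1517307*(-1/7656) - 47807/343425 = -45979/232 - 47807/343425 = -15801429299/79674600 ≈ -198.32)
1/p = 1/(-15801429299/79674600) = -79674600/15801429299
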